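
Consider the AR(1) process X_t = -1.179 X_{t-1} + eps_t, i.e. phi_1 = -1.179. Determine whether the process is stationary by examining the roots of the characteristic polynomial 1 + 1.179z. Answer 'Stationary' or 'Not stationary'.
\text{Not stationary}

The AR(p) characteristic polynomial is P(z) = 1 + 1.179z.
Stationarity requires all roots to lie outside the unit circle, i.e. |z| > 1 for every root.
This is linear in z: 1 + (1.179) z = 0  =>  z = -1/(1.179) = -0.848176,  |z| = 0.848176.
Moduli of all roots: 0.8482.
All moduli strictly greater than 1? No.
Verdict: Not stationary.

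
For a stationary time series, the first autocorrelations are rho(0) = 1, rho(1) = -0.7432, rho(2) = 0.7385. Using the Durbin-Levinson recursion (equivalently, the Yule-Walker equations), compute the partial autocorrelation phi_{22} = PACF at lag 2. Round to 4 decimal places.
\phi_{22} = 0.4158

The PACF at lag k is phi_{kk}, the last component of the solution
to the Yule-Walker system G_k phi = r_k where
  (G_k)_{ij} = rho(|i - j|), (r_k)_i = rho(i), i,j = 1..k.
Equivalently, Durbin-Levinson gives phi_{kk} iteratively:
  phi_{11} = rho(1)
  phi_{kk} = [rho(k) - sum_{j=1..k-1} phi_{k-1,j} rho(k-j)]
            / [1 - sum_{j=1..k-1} phi_{k-1,j} rho(j)],
  phi_{k,j} = phi_{k-1,j} - phi_{kk} phi_{k-1,k-j},  j = 1..k-1.
Step k = 1:
  phi_11 = rho(1) = -0.7432.
Step k = 2:
  phi_22 = [rho(2) - phi_11 rho(1)] / [1 - phi_11 rho(1)] = [0.7385 - (-0.7432)(-0.7432)] / [1 - (-0.7432)(-0.7432)]
         = 0.18615376 / 0.44765376 = 0.4158.
Therefore phi_{22} = 0.4158.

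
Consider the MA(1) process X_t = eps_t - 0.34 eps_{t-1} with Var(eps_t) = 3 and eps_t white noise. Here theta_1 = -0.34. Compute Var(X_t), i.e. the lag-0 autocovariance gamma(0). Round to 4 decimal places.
\gamma(0) = 3.3468

For an MA(q) process X_t = eps_t + sum_i theta_i eps_{t-i} with
Var(eps_t) = sigma^2, the variance is
  gamma(0) = sigma^2 * (1 + sum_i theta_i^2).
  sum_i theta_i^2 = (-0.34)^2 = 0.1156.
  gamma(0) = 3 * (1 + 0.1156) = 3 * 1.1156 = 3.3468.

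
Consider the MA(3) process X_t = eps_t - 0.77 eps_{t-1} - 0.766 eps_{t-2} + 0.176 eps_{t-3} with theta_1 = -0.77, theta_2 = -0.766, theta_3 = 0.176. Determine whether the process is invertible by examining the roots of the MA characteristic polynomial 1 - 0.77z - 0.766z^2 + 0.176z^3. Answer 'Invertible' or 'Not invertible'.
\text{Not invertible}

The MA(q) characteristic polynomial is P(z) = 1 - 0.77z - 0.766z^2 + 0.176z^3.
Invertibility requires all roots to lie outside the unit circle, i.e. |z| > 1 for every root.
Degree 3: look for a simple real root z0 first, then factor out (1 - z/z0) and solve the remaining quadratic.
Testing z0 = 5: P(5) = 1 + (-0.77)(5) + (-0.766)(5)^2 + (0.176)(5)^3
  = 1 + (-3.85) + (-19.15) + (22) = 0.  So z_0 = 5 is a root, |z_0| = 5.
Divide out the factor (1 - 0.2 z) = (1 - z/z0) (since 1/z0 = 0.2):
  P(z) = (1 - 0.2 z)(1 + (-0.57) z + (-0.88) z^2)
  [check: z-coef -0.57 - (0.2) = -0.77; z^2-coef -0.88 - (0.2)(-0.57) = -0.766; z^3-coef -(0.2)(-0.88) = 0.176.]
Remaining roots from the quadratic factor 1 + (-0.57) z + (-0.88) z^2:
  Set 1 + (-0.57) z + (-0.88) z^2 = 0, i.e. a z^2 + b z + c = 0 with a = -0.88, b = -0.57, c = 1.
  Discriminant D = b^2 - 4ac = (-0.57)^2 - 4*(-0.88)*1 = 0.3249 - (-3.52) = 3.8449.
  D >= 0, so the roots are real: z = (-b +/- sqrt(D)) / (2a) = (0.57 +/- 1.960842) / (-1.76).
    z_1 = (0.57 + 1.960842) / (-1.76) = -1.438,   |z_1| = 1.438.
    z_2 = (0.57 - 1.960842) / (-1.76) = 0.7903,   |z_2| = 0.7903.
Moduli of all roots: 5.0000, 1.4380, 0.7903.
All moduli strictly greater than 1? No.
Verdict: Not invertible.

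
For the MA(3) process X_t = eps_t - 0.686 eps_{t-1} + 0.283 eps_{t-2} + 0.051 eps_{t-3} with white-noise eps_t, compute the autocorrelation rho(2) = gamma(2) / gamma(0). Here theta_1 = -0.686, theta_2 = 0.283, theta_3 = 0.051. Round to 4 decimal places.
\rho(2) = 0.1597

For an MA(q) process with theta_0 = 1, the autocovariance is
  gamma(k) = sigma^2 * sum_{i=0..q-k} theta_i * theta_{i+k},
and rho(k) = gamma(k) / gamma(0). Sigma^2 cancels.
  numerator   = (1)*(0.283) + (-0.686)*(0.051) = 0.248014.
  denominator = (1)^2 + (-0.686)^2 + (0.283)^2 + (0.051)^2 = 1.553286.
  rho(2) = 0.248014 / 1.553286 = 0.1597.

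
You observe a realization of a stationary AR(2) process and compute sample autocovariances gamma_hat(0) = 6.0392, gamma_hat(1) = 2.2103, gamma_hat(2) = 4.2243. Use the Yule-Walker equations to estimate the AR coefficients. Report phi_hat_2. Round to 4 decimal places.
\hat\phi_{2} = 0.6530

The Yule-Walker equations for an AR(p) process read, in matrix form,
  Gamma_p phi = r_p,   with   (Gamma_p)_{ij} = gamma(|i - j|),
                       (r_p)_i = gamma(i),   i,j = 1..p.
Substitute the sample gammas (Toeplitz matrix and right-hand side of size 2):
  Gamma_p = [[6.0392, 2.2103], [2.2103, 6.0392]]
  r_p     = [2.2103, 4.2243]
Written out:
  6.0392 phi_1 + 2.2103 phi_2 = 2.2103
  2.2103 phi_1 + 6.0392 phi_2 = 4.2243
Solve by Cramer's rule:
  det = gamma(0)^2 - gamma(1)^2 = (6.0392)^2 - (2.2103)^2 = 36.47193664 - 4.88542609 = 31.58651055
  phi_hat_1 = [gamma(1) gamma(0) - gamma(1) gamma(2)] / det = [(2.2103)(6.0392) - (2.2103)(4.2243)] / 31.58651055 = 4.01147347 / 31.58651055 = 0.127
  phi_hat_2 = [gamma(0) gamma(2) - gamma(1)^2] / det = [(6.0392)(4.2243) - (2.2103)^2] / 31.58651055 = 20.62596647 / 31.58651055 = 0.653
So phi_hat = [0.1270, 0.6530].
Therefore phi_hat_2 = 0.6530.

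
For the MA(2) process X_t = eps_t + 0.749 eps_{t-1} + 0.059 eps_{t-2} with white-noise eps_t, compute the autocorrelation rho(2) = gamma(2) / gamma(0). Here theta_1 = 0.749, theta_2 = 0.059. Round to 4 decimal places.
\rho(2) = 0.0377

For an MA(q) process with theta_0 = 1, the autocovariance is
  gamma(k) = sigma^2 * sum_{i=0..q-k} theta_i * theta_{i+k},
and rho(k) = gamma(k) / gamma(0). Sigma^2 cancels.
  numerator   = (1)*(0.059) = 0.059.
  denominator = (1)^2 + (0.749)^2 + (0.059)^2 = 1.564482.
  rho(2) = 0.059 / 1.564482 = 0.0377.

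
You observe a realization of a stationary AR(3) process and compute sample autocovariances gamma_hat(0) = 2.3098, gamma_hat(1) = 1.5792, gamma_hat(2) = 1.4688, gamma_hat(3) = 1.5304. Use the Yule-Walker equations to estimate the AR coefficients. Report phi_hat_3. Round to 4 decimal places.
\hat\phi_{3} = 0.3110

The Yule-Walker equations for an AR(p) process read, in matrix form,
  Gamma_p phi = r_p,   with   (Gamma_p)_{ij} = gamma(|i - j|),
                       (r_p)_i = gamma(i),   i,j = 1..p.
Substitute the sample gammas (Toeplitz matrix and right-hand side of size 3):
  Gamma_p = [[2.3098, 1.5792, 1.4688], [1.5792, 2.3098, 1.5792], [1.4688, 1.5792, 2.3098]]
  r_p     = [1.5792, 1.4688, 1.5304]
Written out (R1..R3):
  (R1) 2.3098 phi_1 + 1.5792 phi_2 + 1.4688 phi_3 = 1.5792
  (R2) 1.5792 phi_1 + 2.3098 phi_2 + 1.5792 phi_3 = 1.4688
  (R3) 1.4688 phi_1 + 1.5792 phi_2 + 2.3098 phi_3 = 1.5304
Gaussian elimination:
  R2 <- R2 - (1.5792/2.3098) R1 = R2 - (0.683696) R1:  1.230108 phi_2 + 0.574988 phi_3 = 0.389108
  R3 <- R3 - (1.4688/2.3098) R1 = R3 - (0.635899) R1:  0.574988 phi_2 + 1.375791 phi_3 = 0.526188
  R3 <- R3 - (0.574988/1.230108) R2 = R3 - (0.467429) R2:  1.107025 phi_3 = 0.344308
Back-substitution:
  phi_hat_3 = 0.344308 / 1.107025 = 0.311021
  phi_hat_2 = (0.389108 - (0.574988)(0.311021)) / 1.230108 = 0.17094
  phi_hat_1 = (1.5792 - (1.5792)(0.17094) - (1.4688)(0.311021)) / 2.3098 = 0.369047
So phi_hat = [0.3690, 0.1709, 0.3110].
Therefore phi_hat_3 = 0.3110.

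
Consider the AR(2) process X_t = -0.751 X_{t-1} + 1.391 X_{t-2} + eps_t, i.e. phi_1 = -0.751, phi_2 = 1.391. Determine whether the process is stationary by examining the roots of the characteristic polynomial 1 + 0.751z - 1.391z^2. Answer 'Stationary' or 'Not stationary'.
\text{Not stationary}

The AR(p) characteristic polynomial is P(z) = 1 + 0.751z - 1.391z^2.
Stationarity requires all roots to lie outside the unit circle, i.e. |z| > 1 for every root.
Set 1 + (0.751) z + (-1.391) z^2 = 0, i.e. a z^2 + b z + c = 0 with a = -1.391, b = 0.751, c = 1.
Discriminant D = b^2 - 4ac = (0.751)^2 - 4*(-1.391)*1 = 0.564001 - (-5.564) = 6.128001.
D >= 0, so the roots are real: z = (-b +/- sqrt(D)) / (2a) = (-0.751 +/- 2.47548) / (-2.782).
  z_1 = (-0.751 + 2.47548) / (-2.782) = -0.6199,   |z_1| = 0.6199.
  z_2 = (-0.751 - 2.47548) / (-2.782) = 1.1598,   |z_2| = 1.1598.
Moduli of all roots: 0.6199, 1.1598.
All moduli strictly greater than 1? No.
Verdict: Not stationary.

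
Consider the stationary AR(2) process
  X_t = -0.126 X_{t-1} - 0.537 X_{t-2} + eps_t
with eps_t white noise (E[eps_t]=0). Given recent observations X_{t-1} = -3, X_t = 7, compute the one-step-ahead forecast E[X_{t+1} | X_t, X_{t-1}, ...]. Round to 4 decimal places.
E[X_{t+1} \mid \mathcal F_t] = 0.7290

For an AR(p) model X_t = c + sum_i phi_i X_{t-i} + eps_t, the
one-step-ahead conditional mean is
  E[X_{t+1} | X_t, ...] = c + sum_i phi_i X_{t+1-i}.
Substitute known values:
  E[X_{t+1} | ...] = (-0.126) * (7) + (-0.537) * (-3)
                   = 0.7290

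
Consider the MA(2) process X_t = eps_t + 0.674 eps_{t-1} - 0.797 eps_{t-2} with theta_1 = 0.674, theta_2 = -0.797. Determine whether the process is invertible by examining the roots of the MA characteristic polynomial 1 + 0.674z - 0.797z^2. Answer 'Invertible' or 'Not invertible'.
\text{Not invertible}

The MA(q) characteristic polynomial is P(z) = 1 + 0.674z - 0.797z^2.
Invertibility requires all roots to lie outside the unit circle, i.e. |z| > 1 for every root.
Set 1 + (0.674) z + (-0.797) z^2 = 0, i.e. a z^2 + b z + c = 0 with a = -0.797, b = 0.674, c = 1.
Discriminant D = b^2 - 4ac = (0.674)^2 - 4*(-0.797)*1 = 0.454276 - (-3.188) = 3.642276.
D >= 0, so the roots are real: z = (-b +/- sqrt(D)) / (2a) = (-0.674 +/- 1.908475) / (-1.594).
  z_1 = (-0.674 + 1.908475) / (-1.594) = -0.7745,   |z_1| = 0.7745.
  z_2 = (-0.674 - 1.908475) / (-1.594) = 1.6201,   |z_2| = 1.6201.
Moduli of all roots: 0.7745, 1.6201.
All moduli strictly greater than 1? No.
Verdict: Not invertible.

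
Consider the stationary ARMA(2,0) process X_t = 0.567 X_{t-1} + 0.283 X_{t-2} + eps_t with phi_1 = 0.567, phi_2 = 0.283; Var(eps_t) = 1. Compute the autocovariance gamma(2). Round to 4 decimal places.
\gamma(2) = 2.1222

Multiply the model equation by X_{t-k} and take expectations. With theta_0 = psi_0 = 1 and psi_j the MA(infinity) weights, this gives
  gamma(k) - sum_i phi_i gamma(k-i) = c_k,
  c_k = sigma^2 * sum_{j=k..q} theta_j psi_{j-k}   (c_k = 0 for k > q),
using gamma(-m) = gamma(m).
Pure AR (q = 0): c_0 = sigma^2 = 1, c_k = 0 for k >= 1.
Equations for k = 0, 1, 2 (AR order 2, c_2 = 0):
  (E0) gamma(0) = phi_1 gamma(1) + phi_2 gamma(2) + c_0
  (E1) gamma(1) = phi_1 gamma(0) + phi_2 gamma(1) + c_1
  (E2) gamma(2) = phi_1 gamma(1) + phi_2 gamma(0)
From (E1): gamma(1) = A gamma(0) + B with
  A = phi_1 / (1 - phi_2) = 0.567 / 0.717 = 0.790795,   B = c_1 / (1 - phi_2) = 0 / 0.717 = 0.
Insert (E2) into (E0): gamma(0) (1 - phi_2^2) = phi_1 (1 + phi_2) gamma(1) + c_0.
  phi_1 (1 + phi_2) = (0.567)(1.283) = 0.727461,   1 - phi_2^2 = 0.919911.
Replace gamma(1) by A gamma(0) + B and collect gamma(0):
  gamma(0) [0.919911 - (0.727461)(0.790795)] = c_0 = 1
  gamma(0) * 0.344638 = 1
  gamma(0) = 1 / 0.344638 = 2.901591.
  gamma(1) = A gamma(0) = (0.790795)(2.901591) = 2.294564.
  gamma(2) = phi_1 gamma(1) + phi_2 gamma(0) = (0.567)(2.294564) + (0.283)(2.901591) = 2.122168.
Therefore gamma(2) = 2.1222 (to 4 decimal places).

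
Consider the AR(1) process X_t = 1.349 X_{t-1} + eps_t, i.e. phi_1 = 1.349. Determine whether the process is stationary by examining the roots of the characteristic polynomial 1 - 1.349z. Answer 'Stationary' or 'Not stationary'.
\text{Not stationary}

The AR(p) characteristic polynomial is P(z) = 1 - 1.349z.
Stationarity requires all roots to lie outside the unit circle, i.e. |z| > 1 for every root.
This is linear in z: 1 + (-1.349) z = 0  =>  z = -1/(-1.349) = 0.74129,  |z| = 0.74129.
Moduli of all roots: 0.7413.
All moduli strictly greater than 1? No.
Verdict: Not stationary.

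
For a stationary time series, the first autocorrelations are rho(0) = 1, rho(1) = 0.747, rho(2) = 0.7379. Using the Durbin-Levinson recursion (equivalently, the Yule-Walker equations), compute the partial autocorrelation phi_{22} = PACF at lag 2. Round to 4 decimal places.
\phi_{22} = 0.4070

The PACF at lag k is phi_{kk}, the last component of the solution
to the Yule-Walker system G_k phi = r_k where
  (G_k)_{ij} = rho(|i - j|), (r_k)_i = rho(i), i,j = 1..k.
Equivalently, Durbin-Levinson gives phi_{kk} iteratively:
  phi_{11} = rho(1)
  phi_{kk} = [rho(k) - sum_{j=1..k-1} phi_{k-1,j} rho(k-j)]
            / [1 - sum_{j=1..k-1} phi_{k-1,j} rho(j)],
  phi_{k,j} = phi_{k-1,j} - phi_{kk} phi_{k-1,k-j},  j = 1..k-1.
Step k = 1:
  phi_11 = rho(1) = 0.747.
Step k = 2:
  phi_22 = [rho(2) - phi_11 rho(1)] / [1 - phi_11 rho(1)] = [0.7379 - (0.747)(0.747)] / [1 - (0.747)(0.747)]
         = 0.179891 / 0.441991 = 0.407.
Therefore phi_{22} = 0.4070.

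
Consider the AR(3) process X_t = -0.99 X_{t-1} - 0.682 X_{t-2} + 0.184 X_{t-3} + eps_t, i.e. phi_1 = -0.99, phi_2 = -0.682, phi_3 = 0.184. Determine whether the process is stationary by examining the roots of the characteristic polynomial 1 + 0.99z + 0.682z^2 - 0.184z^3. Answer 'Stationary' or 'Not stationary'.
\text{Stationary}

The AR(p) characteristic polynomial is P(z) = 1 + 0.99z + 0.682z^2 - 0.184z^3.
Stationarity requires all roots to lie outside the unit circle, i.e. |z| > 1 for every root.
Degree 3: look for a simple real root z0 first, then factor out (1 - z/z0) and solve the remaining quadratic.
Testing z0 = 5: P(5) = 1 + (0.99)(5) + (0.682)(5)^2 + (-0.184)(5)^3
  = 1 + (4.95) + (17.05) + (-23) = 0.  So z_0 = 5 is a root, |z_0| = 5.
Divide out the factor (1 - 0.2 z) = (1 - z/z0) (since 1/z0 = 0.2):
  P(z) = (1 - 0.2 z)(1 + (1.19) z + (0.92) z^2)
  [check: z-coef 1.19 - (0.2) = 0.99; z^2-coef 0.92 - (0.2)(1.19) = 0.682; z^3-coef -(0.2)(0.92) = -0.184.]
Remaining roots from the quadratic factor 1 + (1.19) z + (0.92) z^2:
  Set 1 + (1.19) z + (0.92) z^2 = 0, i.e. a z^2 + b z + c = 0 with a = 0.92, b = 1.19, c = 1.
  Discriminant D = b^2 - 4ac = (1.19)^2 - 4*(0.92)*1 = 1.4161 - (3.68) = -2.2639.
  D < 0, so the roots are the complex-conjugate pair z = (-b +/- i sqrt(-D)) / (2a) = -0.6467 +/- 0.8177i.
  For a conjugate pair |z|^2 = z * conj(z) = (product of roots) = c/a = 1/(0.92) = 1.086957, so |z| = sqrt(1.086957) = 1.0426 for both roots.
Moduli of all roots: 5.0000, 1.0426, 1.0426.
All moduli strictly greater than 1? Yes.
Verdict: Stationary.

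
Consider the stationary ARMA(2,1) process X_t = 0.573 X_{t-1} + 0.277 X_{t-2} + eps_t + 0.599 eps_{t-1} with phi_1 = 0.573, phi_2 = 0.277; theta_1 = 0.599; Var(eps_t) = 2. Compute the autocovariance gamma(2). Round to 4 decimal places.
\gamma(2) = 10.7795

Multiply the model equation by X_{t-k} and take expectations. With theta_0 = psi_0 = 1 and psi_j the MA(infinity) weights, this gives
  gamma(k) - sum_i phi_i gamma(k-i) = c_k,
  c_k = sigma^2 * sum_{j=k..q} theta_j psi_{j-k}   (c_k = 0 for k > q),
using gamma(-m) = gamma(m).
psi-weights needed (psi_j = theta_j + sum_i phi_i psi_{j-i}):
  psi_1 = theta_1 + phi_1 = 0.599 + (0.573) = 1.172
Right-hand sides:
  c_0 = sigma^2 (1 + theta_1 psi_1) = 2 * (1 + (0.599)(1.172)) = 2 * 1.702028 = 3.404056
  c_1 = sigma^2 theta_1 = 2 * (0.599) = 1.198
  c_2 = 0
Equations for k = 0, 1, 2 (AR order 2, c_2 = 0):
  (E0) gamma(0) = phi_1 gamma(1) + phi_2 gamma(2) + c_0
  (E1) gamma(1) = phi_1 gamma(0) + phi_2 gamma(1) + c_1
  (E2) gamma(2) = phi_1 gamma(1) + phi_2 gamma(0)
From (E1): gamma(1) = A gamma(0) + B with
  A = phi_1 / (1 - phi_2) = 0.573 / 0.723 = 0.792531,   B = c_1 / (1 - phi_2) = 1.198 / 0.723 = 1.656985.
Insert (E2) into (E0): gamma(0) (1 - phi_2^2) = phi_1 (1 + phi_2) gamma(1) + c_0.
  phi_1 (1 + phi_2) = (0.573)(1.277) = 0.731721,   1 - phi_2^2 = 0.923271.
Replace gamma(1) by A gamma(0) + B and collect gamma(0):
  gamma(0) [0.923271 - (0.731721)(0.792531)] = (0.731721)(1.656985) + 3.404056
  gamma(0) * 0.343359 = 4.616507
  gamma(0) = 4.616507 / 0.343359 = 13.445117.
  gamma(1) = A gamma(0) + B = (0.792531)(13.445117) + (1.656985) = 12.312659.
  gamma(2) = phi_1 gamma(1) + phi_2 gamma(0) = (0.573)(12.312659) + (0.277)(13.445117) = 10.779451.
Therefore gamma(2) = 10.7795 (to 4 decimal places).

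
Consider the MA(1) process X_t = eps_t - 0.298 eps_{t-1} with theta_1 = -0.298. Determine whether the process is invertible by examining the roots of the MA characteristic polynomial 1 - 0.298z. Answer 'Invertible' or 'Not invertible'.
\text{Invertible}

The MA(q) characteristic polynomial is P(z) = 1 - 0.298z.
Invertibility requires all roots to lie outside the unit circle, i.e. |z| > 1 for every root.
This is linear in z: 1 + (-0.298) z = 0  =>  z = -1/(-0.298) = 3.355705,  |z| = 3.355705.
Moduli of all roots: 3.3557.
All moduli strictly greater than 1? Yes.
Verdict: Invertible.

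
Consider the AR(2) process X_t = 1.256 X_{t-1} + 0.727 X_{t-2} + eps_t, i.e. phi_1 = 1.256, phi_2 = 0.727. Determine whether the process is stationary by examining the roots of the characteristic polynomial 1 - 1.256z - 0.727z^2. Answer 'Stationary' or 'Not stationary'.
\text{Not stationary}

The AR(p) characteristic polynomial is P(z) = 1 - 1.256z - 0.727z^2.
Stationarity requires all roots to lie outside the unit circle, i.e. |z| > 1 for every root.
Set 1 + (-1.256) z + (-0.727) z^2 = 0, i.e. a z^2 + b z + c = 0 with a = -0.727, b = -1.256, c = 1.
Discriminant D = b^2 - 4ac = (-1.256)^2 - 4*(-0.727)*1 = 1.577536 - (-2.908) = 4.485536.
D >= 0, so the roots are real: z = (-b +/- sqrt(D)) / (2a) = (1.256 +/- 2.117908) / (-1.454).
  z_1 = (1.256 + 2.117908) / (-1.454) = -2.3204,   |z_1| = 2.3204.
  z_2 = (1.256 - 2.117908) / (-1.454) = 0.5928,   |z_2| = 0.5928.
Moduli of all roots: 2.3204, 0.5928.
All moduli strictly greater than 1? No.
Verdict: Not stationary.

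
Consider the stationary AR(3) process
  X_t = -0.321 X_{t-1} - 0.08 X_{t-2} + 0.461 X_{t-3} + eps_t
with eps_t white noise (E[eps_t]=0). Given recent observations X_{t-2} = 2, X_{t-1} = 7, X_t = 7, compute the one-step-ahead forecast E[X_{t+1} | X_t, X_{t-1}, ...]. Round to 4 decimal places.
E[X_{t+1} \mid \mathcal F_t] = -1.8850

For an AR(p) model X_t = c + sum_i phi_i X_{t-i} + eps_t, the
one-step-ahead conditional mean is
  E[X_{t+1} | X_t, ...] = c + sum_i phi_i X_{t+1-i}.
Substitute known values:
  E[X_{t+1} | ...] = (-0.321) * (7) + (-0.08) * (7) + (0.461) * (2)
                   = -1.8850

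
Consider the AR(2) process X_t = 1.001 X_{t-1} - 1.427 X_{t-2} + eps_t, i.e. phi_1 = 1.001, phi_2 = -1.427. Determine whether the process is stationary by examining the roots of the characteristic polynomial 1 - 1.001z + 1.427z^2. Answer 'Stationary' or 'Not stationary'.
\text{Not stationary}

The AR(p) characteristic polynomial is P(z) = 1 - 1.001z + 1.427z^2.
Stationarity requires all roots to lie outside the unit circle, i.e. |z| > 1 for every root.
Set 1 + (-1.001) z + (1.427) z^2 = 0, i.e. a z^2 + b z + c = 0 with a = 1.427, b = -1.001, c = 1.
Discriminant D = b^2 - 4ac = (-1.001)^2 - 4*(1.427)*1 = 1.002001 - (5.708) = -4.705999.
D < 0, so the roots are the complex-conjugate pair z = (-b +/- i sqrt(-D)) / (2a) = 0.3507 +/- 0.7601i.
For a conjugate pair |z|^2 = z * conj(z) = (product of roots) = c/a = 1/(1.427) = 0.700771, so |z| = sqrt(0.700771) = 0.8371 for both roots.
Moduli of all roots: 0.8371, 0.8371.
All moduli strictly greater than 1? No.
Verdict: Not stationary.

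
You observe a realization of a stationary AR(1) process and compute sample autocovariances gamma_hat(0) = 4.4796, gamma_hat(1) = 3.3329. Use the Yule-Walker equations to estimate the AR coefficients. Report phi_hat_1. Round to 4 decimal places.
\hat\phi_{1} = 0.7440

The Yule-Walker equations for an AR(p) process read, in matrix form,
  Gamma_p phi = r_p,   with   (Gamma_p)_{ij} = gamma(|i - j|),
                       (r_p)_i = gamma(i),   i,j = 1..p.
Substitute the sample gammas (Toeplitz matrix and right-hand side of size 1):
  Gamma_p = [[4.4796]]
  r_p     = [3.3329]
With p = 1 this is the single equation gamma(0) phi_1 = gamma(1):
  phi_hat_1 = gamma(1) / gamma(0) = 3.3329 / 4.4796 = 0.7440.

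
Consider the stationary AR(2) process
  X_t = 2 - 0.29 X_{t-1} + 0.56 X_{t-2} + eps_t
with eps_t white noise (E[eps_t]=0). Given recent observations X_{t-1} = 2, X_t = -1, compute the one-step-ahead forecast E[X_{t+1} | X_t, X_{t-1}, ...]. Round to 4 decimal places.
E[X_{t+1} \mid \mathcal F_t] = 3.4100

For an AR(p) model X_t = c + sum_i phi_i X_{t-i} + eps_t, the
one-step-ahead conditional mean is
  E[X_{t+1} | X_t, ...] = c + sum_i phi_i X_{t+1-i}.
Substitute known values:
  E[X_{t+1} | ...] = 2 + (-0.29) * (-1) + (0.56) * (2)
                   = 3.4100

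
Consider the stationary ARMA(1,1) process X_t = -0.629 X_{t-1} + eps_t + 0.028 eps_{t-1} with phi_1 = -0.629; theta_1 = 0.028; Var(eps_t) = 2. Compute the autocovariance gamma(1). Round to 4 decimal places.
\gamma(1) = -1.9539

Multiply the model equation by X_{t-k} and take expectations. With theta_0 = psi_0 = 1 and psi_j the MA(infinity) weights, this gives
  gamma(k) - sum_i phi_i gamma(k-i) = c_k,
  c_k = sigma^2 * sum_{j=k..q} theta_j psi_{j-k}   (c_k = 0 for k > q),
using gamma(-m) = gamma(m).
psi-weights needed (psi_j = theta_j + sum_i phi_i psi_{j-i}):
  psi_1 = theta_1 + phi_1 = 0.028 + (-0.629) = -0.601
Right-hand sides:
  c_0 = sigma^2 (1 + theta_1 psi_1) = 2 * (1 + (0.028)(-0.601)) = 2 * 0.983172 = 1.966344
  c_1 = sigma^2 theta_1 = 2 * (0.028) = 0.056
  c_2 = 0
Equations for k = 0 and k = 1 (AR order 1):
  gamma(0) = phi_1 gamma(1) + c_0
  gamma(1) = phi_1 gamma(0) + c_1
Substituting the second into the first: gamma(0) (1 - phi_1^2) = c_0 + phi_1 c_1, so
  gamma(0) = (c_0 + phi_1 c_1) / (1 - phi_1^2) = (1.966344 + (-0.629)(0.056)) / (1 - (-0.629)^2) = 1.93112 / 0.604359 = 3.195319.
  gamma(1) = phi_1 gamma(0) + c_1 = (-0.629)(3.195319) + (0.056) = -1.953856.
Therefore gamma(1) = -1.9539 (to 4 decimal places).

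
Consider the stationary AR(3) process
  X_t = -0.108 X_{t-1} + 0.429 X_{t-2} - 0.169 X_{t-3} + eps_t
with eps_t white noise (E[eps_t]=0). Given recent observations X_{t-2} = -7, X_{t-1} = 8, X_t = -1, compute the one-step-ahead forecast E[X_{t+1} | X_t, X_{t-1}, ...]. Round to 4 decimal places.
E[X_{t+1} \mid \mathcal F_t] = 4.7230

For an AR(p) model X_t = c + sum_i phi_i X_{t-i} + eps_t, the
one-step-ahead conditional mean is
  E[X_{t+1} | X_t, ...] = c + sum_i phi_i X_{t+1-i}.
Substitute known values:
  E[X_{t+1} | ...] = (-0.108) * (-1) + (0.429) * (8) + (-0.169) * (-7)
                   = 4.7230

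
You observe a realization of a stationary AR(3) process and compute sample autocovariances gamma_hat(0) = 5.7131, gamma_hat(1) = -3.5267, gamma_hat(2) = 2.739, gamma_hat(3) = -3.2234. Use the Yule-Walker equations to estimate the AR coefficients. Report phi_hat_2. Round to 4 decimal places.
\hat\phi_{2} = -0.0280

The Yule-Walker equations for an AR(p) process read, in matrix form,
  Gamma_p phi = r_p,   with   (Gamma_p)_{ij} = gamma(|i - j|),
                       (r_p)_i = gamma(i),   i,j = 1..p.
Substitute the sample gammas (Toeplitz matrix and right-hand side of size 3):
  Gamma_p = [[5.7131, -3.5267, 2.739], [-3.5267, 5.7131, -3.5267], [2.739, -3.5267, 5.7131]]
  r_p     = [-3.5267, 2.739, -3.2234]
Written out (R1..R3):
  (R1) 5.7131 phi_1 - 3.5267 phi_2 + 2.739 phi_3 = -3.5267
  (R2) -3.5267 phi_1 + 5.7131 phi_2 - 3.5267 phi_3 = 2.739
  (R3) 2.739 phi_1 - 3.5267 phi_2 + 5.7131 phi_3 = -3.2234
Gaussian elimination:
  R2 <- R2 - (-3.5267/5.7131) R1 = R2 - (-0.617301) R1:  3.536066 phi_2 - 1.835914 phi_3 = 0.561966
  R3 <- R3 - (2.739/5.7131) R1 = R3 - (0.479424) R1:  -1.835914 phi_2 + 4.399956 phi_3 = -1.532614
  R3 <- R3 - (-1.835914/3.536066) R2 = R3 - (-0.519197) R2:  3.446756 phi_3 = -1.240843
Back-substitution:
  phi_hat_3 = -1.240843 / 3.446756 = -0.360003
  phi_hat_2 = (0.561966 - (-1.835914)(-0.360003)) / 3.536066 = -0.027988
  phi_hat_1 = (-3.5267 - (-3.5267)(-0.027988) - (2.739)(-0.360003)) / 5.7131 = -0.461984
So phi_hat = [-0.4620, -0.0280, -0.3600].
Therefore phi_hat_2 = -0.0280.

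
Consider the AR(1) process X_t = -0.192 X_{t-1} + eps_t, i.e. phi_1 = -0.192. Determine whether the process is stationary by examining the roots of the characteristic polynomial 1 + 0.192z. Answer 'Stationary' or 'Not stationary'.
\text{Stationary}

The AR(p) characteristic polynomial is P(z) = 1 + 0.192z.
Stationarity requires all roots to lie outside the unit circle, i.e. |z| > 1 for every root.
This is linear in z: 1 + (0.192) z = 0  =>  z = -1/(0.192) = -5.208333,  |z| = 5.208333.
Moduli of all roots: 5.2083.
All moduli strictly greater than 1? Yes.
Verdict: Stationary.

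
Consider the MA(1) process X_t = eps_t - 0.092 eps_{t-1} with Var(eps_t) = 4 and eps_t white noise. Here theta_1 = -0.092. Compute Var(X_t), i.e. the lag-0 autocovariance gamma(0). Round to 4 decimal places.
\gamma(0) = 4.0339

For an MA(q) process X_t = eps_t + sum_i theta_i eps_{t-i} with
Var(eps_t) = sigma^2, the variance is
  gamma(0) = sigma^2 * (1 + sum_i theta_i^2).
  sum_i theta_i^2 = (-0.092)^2 = 0.008464.
  gamma(0) = 4 * (1 + 0.008464) = 4 * 1.008464 = 4.033856, which rounds to 4.0339.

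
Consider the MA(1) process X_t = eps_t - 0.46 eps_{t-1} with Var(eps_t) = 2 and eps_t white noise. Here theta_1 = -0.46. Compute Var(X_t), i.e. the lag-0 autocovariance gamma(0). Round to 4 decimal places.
\gamma(0) = 2.4232

For an MA(q) process X_t = eps_t + sum_i theta_i eps_{t-i} with
Var(eps_t) = sigma^2, the variance is
  gamma(0) = sigma^2 * (1 + sum_i theta_i^2).
  sum_i theta_i^2 = (-0.46)^2 = 0.2116.
  gamma(0) = 2 * (1 + 0.2116) = 2 * 1.2116 = 2.4232.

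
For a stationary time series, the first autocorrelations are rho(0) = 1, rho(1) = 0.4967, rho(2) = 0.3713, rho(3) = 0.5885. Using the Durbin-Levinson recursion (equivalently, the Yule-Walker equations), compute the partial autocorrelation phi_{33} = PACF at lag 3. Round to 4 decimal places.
\phi_{33} = 0.4810

The PACF at lag k is phi_{kk}, the last component of the solution
to the Yule-Walker system G_k phi = r_k where
  (G_k)_{ij} = rho(|i - j|), (r_k)_i = rho(i), i,j = 1..k.
Equivalently, Durbin-Levinson gives phi_{kk} iteratively:
  phi_{11} = rho(1)
  phi_{kk} = [rho(k) - sum_{j=1..k-1} phi_{k-1,j} rho(k-j)]
            / [1 - sum_{j=1..k-1} phi_{k-1,j} rho(j)],
  phi_{k,j} = phi_{k-1,j} - phi_{kk} phi_{k-1,k-j},  j = 1..k-1.
Step k = 1:
  phi_11 = rho(1) = 0.4967.
Step k = 2:
  phi_22 = [rho(2) - phi_11 rho(1)] / [1 - phi_11 rho(1)] = [0.3713 - (0.4967)(0.4967)] / [1 - (0.4967)(0.4967)]
         = 0.12458911 / 0.75328911 = 0.165393.
  Update: phi_21 = phi_11 - phi_22 phi_11 = 0.4967 - (0.165393)(0.4967) = 0.414549.
Step k = 3:
  phi_33 = [rho(3) - phi_21 rho(2) - phi_22 rho(1)] / [1 - phi_21 rho(1) - phi_22 rho(2)]
    numerator   = 0.5885 - (0.414549)(0.3713) - (0.165393)(0.4967) = 0.35242699
    denominator = 1 - (0.414549)(0.4967) - (0.165393)(0.3713) = 0.73268288
  phi_33 = 0.35242699 / 0.73268288 = 0.481.
Therefore phi_{33} = 0.4810.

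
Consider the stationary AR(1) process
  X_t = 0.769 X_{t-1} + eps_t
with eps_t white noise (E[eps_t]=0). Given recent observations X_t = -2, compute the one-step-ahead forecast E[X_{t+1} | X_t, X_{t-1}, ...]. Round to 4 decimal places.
E[X_{t+1} \mid \mathcal F_t] = -1.5380

For an AR(p) model X_t = c + sum_i phi_i X_{t-i} + eps_t, the
one-step-ahead conditional mean is
  E[X_{t+1} | X_t, ...] = c + sum_i phi_i X_{t+1-i}.
Substitute known values:
  E[X_{t+1} | ...] = (0.769) * (-2)
                   = -1.5380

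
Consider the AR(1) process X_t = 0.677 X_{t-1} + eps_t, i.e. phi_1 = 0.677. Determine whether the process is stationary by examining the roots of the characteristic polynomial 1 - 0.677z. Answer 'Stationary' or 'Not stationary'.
\text{Stationary}

The AR(p) characteristic polynomial is P(z) = 1 - 0.677z.
Stationarity requires all roots to lie outside the unit circle, i.e. |z| > 1 for every root.
This is linear in z: 1 + (-0.677) z = 0  =>  z = -1/(-0.677) = 1.477105,  |z| = 1.477105.
Moduli of all roots: 1.4771.
All moduli strictly greater than 1? Yes.
Verdict: Stationary.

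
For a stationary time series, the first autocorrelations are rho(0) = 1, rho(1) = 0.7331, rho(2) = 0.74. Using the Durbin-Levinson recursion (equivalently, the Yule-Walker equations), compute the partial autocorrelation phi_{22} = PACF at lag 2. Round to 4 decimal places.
\phi_{22} = 0.4379

The PACF at lag k is phi_{kk}, the last component of the solution
to the Yule-Walker system G_k phi = r_k where
  (G_k)_{ij} = rho(|i - j|), (r_k)_i = rho(i), i,j = 1..k.
Equivalently, Durbin-Levinson gives phi_{kk} iteratively:
  phi_{11} = rho(1)
  phi_{kk} = [rho(k) - sum_{j=1..k-1} phi_{k-1,j} rho(k-j)]
            / [1 - sum_{j=1..k-1} phi_{k-1,j} rho(j)],
  phi_{k,j} = phi_{k-1,j} - phi_{kk} phi_{k-1,k-j},  j = 1..k-1.
Step k = 1:
  phi_11 = rho(1) = 0.7331.
Step k = 2:
  phi_22 = [rho(2) - phi_11 rho(1)] / [1 - phi_11 rho(1)] = [0.74 - (0.7331)(0.7331)] / [1 - (0.7331)(0.7331)]
         = 0.20256439 / 0.46256439 = 0.4379.
Therefore phi_{22} = 0.4379.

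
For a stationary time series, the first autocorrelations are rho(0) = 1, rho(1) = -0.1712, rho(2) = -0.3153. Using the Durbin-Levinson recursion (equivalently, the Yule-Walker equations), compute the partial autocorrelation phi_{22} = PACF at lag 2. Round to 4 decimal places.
\phi_{22} = -0.3550

The PACF at lag k is phi_{kk}, the last component of the solution
to the Yule-Walker system G_k phi = r_k where
  (G_k)_{ij} = rho(|i - j|), (r_k)_i = rho(i), i,j = 1..k.
Equivalently, Durbin-Levinson gives phi_{kk} iteratively:
  phi_{11} = rho(1)
  phi_{kk} = [rho(k) - sum_{j=1..k-1} phi_{k-1,j} rho(k-j)]
            / [1 - sum_{j=1..k-1} phi_{k-1,j} rho(j)],
  phi_{k,j} = phi_{k-1,j} - phi_{kk} phi_{k-1,k-j},  j = 1..k-1.
Step k = 1:
  phi_11 = rho(1) = -0.1712.
Step k = 2:
  phi_22 = [rho(2) - phi_11 rho(1)] / [1 - phi_11 rho(1)] = [-0.3153 - (-0.1712)(-0.1712)] / [1 - (-0.1712)(-0.1712)]
         = -0.34460944 / 0.97069056 = -0.355.
Therefore phi_{22} = -0.3550.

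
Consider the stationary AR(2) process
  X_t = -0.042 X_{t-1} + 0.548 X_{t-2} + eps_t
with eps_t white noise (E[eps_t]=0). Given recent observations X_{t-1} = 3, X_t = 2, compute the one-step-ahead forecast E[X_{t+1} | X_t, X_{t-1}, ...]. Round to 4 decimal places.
E[X_{t+1} \mid \mathcal F_t] = 1.5600

For an AR(p) model X_t = c + sum_i phi_i X_{t-i} + eps_t, the
one-step-ahead conditional mean is
  E[X_{t+1} | X_t, ...] = c + sum_i phi_i X_{t+1-i}.
Substitute known values:
  E[X_{t+1} | ...] = (-0.042) * (2) + (0.548) * (3)
                   = 1.5600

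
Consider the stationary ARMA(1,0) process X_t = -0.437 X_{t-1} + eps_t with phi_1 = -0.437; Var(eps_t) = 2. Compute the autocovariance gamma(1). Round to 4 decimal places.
\gamma(1) = -1.0803

Multiply the model equation by X_{t-k} and take expectations. With theta_0 = psi_0 = 1 and psi_j the MA(infinity) weights, this gives
  gamma(k) - sum_i phi_i gamma(k-i) = c_k,
  c_k = sigma^2 * sum_{j=k..q} theta_j psi_{j-k}   (c_k = 0 for k > q),
using gamma(-m) = gamma(m).
Pure AR (q = 0): c_0 = sigma^2 = 2, c_k = 0 for k >= 1.
Equations for k = 0 and k = 1 (AR order 1):
  gamma(0) = phi_1 gamma(1) + c_0
  gamma(1) = phi_1 gamma(0) + c_1
Substituting the second into the first: gamma(0) (1 - phi_1^2) = c_0 + phi_1 c_1, so
  gamma(0) = c_0 / (1 - phi_1^2) = 2 / (1 - (-0.437)^2) = 2 / 0.809031 = 2.472093.
  gamma(1) = phi_1 gamma(0) = (-0.437)(2.472093) = -1.080305.
Therefore gamma(1) = -1.0803 (to 4 decimal places).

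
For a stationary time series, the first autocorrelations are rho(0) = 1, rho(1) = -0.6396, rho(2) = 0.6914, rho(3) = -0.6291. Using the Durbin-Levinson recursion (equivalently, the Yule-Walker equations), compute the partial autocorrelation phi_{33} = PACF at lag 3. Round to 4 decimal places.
\phi_{33} = -0.2030

The PACF at lag k is phi_{kk}, the last component of the solution
to the Yule-Walker system G_k phi = r_k where
  (G_k)_{ij} = rho(|i - j|), (r_k)_i = rho(i), i,j = 1..k.
Equivalently, Durbin-Levinson gives phi_{kk} iteratively:
  phi_{11} = rho(1)
  phi_{kk} = [rho(k) - sum_{j=1..k-1} phi_{k-1,j} rho(k-j)]
            / [1 - sum_{j=1..k-1} phi_{k-1,j} rho(j)],
  phi_{k,j} = phi_{k-1,j} - phi_{kk} phi_{k-1,k-j},  j = 1..k-1.
Step k = 1:
  phi_11 = rho(1) = -0.6396.
Step k = 2:
  phi_22 = [rho(2) - phi_11 rho(1)] / [1 - phi_11 rho(1)] = [0.6914 - (-0.6396)(-0.6396)] / [1 - (-0.6396)(-0.6396)]
         = 0.28231184 / 0.59091184 = 0.477756.
  Update: phi_21 = phi_11 - phi_22 phi_11 = -0.6396 - (0.477756)(-0.6396) = -0.334027.
Step k = 3:
  phi_33 = [rho(3) - phi_21 rho(2) - phi_22 rho(1)] / [1 - phi_21 rho(1) - phi_22 rho(2)]
    numerator   = -0.6291 - (-0.334027)(0.6914) - (0.477756)(-0.6396) = -0.09258076
    denominator = 1 - (-0.334027)(-0.6396) - (0.477756)(0.6914) = 0.45603559
  phi_33 = -0.09258076 / 0.45603559 = -0.203.
Therefore phi_{33} = -0.2030.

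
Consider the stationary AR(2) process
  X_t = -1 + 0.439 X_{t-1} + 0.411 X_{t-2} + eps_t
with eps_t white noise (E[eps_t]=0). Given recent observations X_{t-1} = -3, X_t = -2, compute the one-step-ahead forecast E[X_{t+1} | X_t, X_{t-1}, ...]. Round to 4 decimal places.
E[X_{t+1} \mid \mathcal F_t] = -3.1110

For an AR(p) model X_t = c + sum_i phi_i X_{t-i} + eps_t, the
one-step-ahead conditional mean is
  E[X_{t+1} | X_t, ...] = c + sum_i phi_i X_{t+1-i}.
Substitute known values:
  E[X_{t+1} | ...] = -1 + (0.439) * (-2) + (0.411) * (-3)
                   = -3.1110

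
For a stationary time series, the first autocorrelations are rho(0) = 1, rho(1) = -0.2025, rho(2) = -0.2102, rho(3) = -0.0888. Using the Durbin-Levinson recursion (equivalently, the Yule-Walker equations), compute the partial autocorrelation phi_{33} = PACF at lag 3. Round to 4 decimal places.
\phi_{33} = -0.2189

The PACF at lag k is phi_{kk}, the last component of the solution
to the Yule-Walker system G_k phi = r_k where
  (G_k)_{ij} = rho(|i - j|), (r_k)_i = rho(i), i,j = 1..k.
Equivalently, Durbin-Levinson gives phi_{kk} iteratively:
  phi_{11} = rho(1)
  phi_{kk} = [rho(k) - sum_{j=1..k-1} phi_{k-1,j} rho(k-j)]
            / [1 - sum_{j=1..k-1} phi_{k-1,j} rho(j)],
  phi_{k,j} = phi_{k-1,j} - phi_{kk} phi_{k-1,k-j},  j = 1..k-1.
Step k = 1:
  phi_11 = rho(1) = -0.2025.
Step k = 2:
  phi_22 = [rho(2) - phi_11 rho(1)] / [1 - phi_11 rho(1)] = [-0.2102 - (-0.2025)(-0.2025)] / [1 - (-0.2025)(-0.2025)]
         = -0.25120625 / 0.95899375 = -0.261948.
  Update: phi_21 = phi_11 - phi_22 phi_11 = -0.2025 - (-0.261948)(-0.2025) = -0.255544.
Step k = 3:
  phi_33 = [rho(3) - phi_21 rho(2) - phi_22 rho(1)] / [1 - phi_21 rho(1) - phi_22 rho(2)]
    numerator   = -0.0888 - (-0.255544)(-0.2102) - (-0.261948)(-0.2025) = -0.19555986
    denominator = 1 - (-0.255544)(-0.2025) - (-0.261948)(-0.2102) = 0.89319084
  phi_33 = -0.19555986 / 0.89319084 = -0.2189.
Therefore phi_{33} = -0.2189.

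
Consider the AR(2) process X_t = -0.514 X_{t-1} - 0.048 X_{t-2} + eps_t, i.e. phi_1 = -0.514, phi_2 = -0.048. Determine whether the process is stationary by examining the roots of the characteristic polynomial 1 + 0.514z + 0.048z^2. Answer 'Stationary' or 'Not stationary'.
\text{Stationary}

The AR(p) characteristic polynomial is P(z) = 1 + 0.514z + 0.048z^2.
Stationarity requires all roots to lie outside the unit circle, i.e. |z| > 1 for every root.
Set 1 + (0.514) z + (0.048) z^2 = 0, i.e. a z^2 + b z + c = 0 with a = 0.048, b = 0.514, c = 1.
Discriminant D = b^2 - 4ac = (0.514)^2 - 4*(0.048)*1 = 0.264196 - (0.192) = 0.072196.
D >= 0, so the roots are real: z = (-b +/- sqrt(D)) / (2a) = (-0.514 +/- 0.268693) / (0.096).
  z_1 = (-0.514 + 0.268693) / (0.096) = -2.5553,   |z_1| = 2.5553.
  z_2 = (-0.514 - 0.268693) / (0.096) = -8.1531,   |z_2| = 8.1531.
Moduli of all roots: 2.5553, 8.1531.
All moduli strictly greater than 1? Yes.
Verdict: Stationary.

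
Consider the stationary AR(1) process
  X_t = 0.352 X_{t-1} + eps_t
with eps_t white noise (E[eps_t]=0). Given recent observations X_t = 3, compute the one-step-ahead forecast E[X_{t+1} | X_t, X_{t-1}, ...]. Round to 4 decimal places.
E[X_{t+1} \mid \mathcal F_t] = 1.0560

For an AR(p) model X_t = c + sum_i phi_i X_{t-i} + eps_t, the
one-step-ahead conditional mean is
  E[X_{t+1} | X_t, ...] = c + sum_i phi_i X_{t+1-i}.
Substitute known values:
  E[X_{t+1} | ...] = (0.352) * (3)
                   = 1.0560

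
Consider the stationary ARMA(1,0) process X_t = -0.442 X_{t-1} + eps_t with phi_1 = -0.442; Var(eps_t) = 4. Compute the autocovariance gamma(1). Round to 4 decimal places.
\gamma(1) = -2.1973

Multiply the model equation by X_{t-k} and take expectations. With theta_0 = psi_0 = 1 and psi_j the MA(infinity) weights, this gives
  gamma(k) - sum_i phi_i gamma(k-i) = c_k,
  c_k = sigma^2 * sum_{j=k..q} theta_j psi_{j-k}   (c_k = 0 for k > q),
using gamma(-m) = gamma(m).
Pure AR (q = 0): c_0 = sigma^2 = 4, c_k = 0 for k >= 1.
Equations for k = 0 and k = 1 (AR order 1):
  gamma(0) = phi_1 gamma(1) + c_0
  gamma(1) = phi_1 gamma(0) + c_1
Substituting the second into the first: gamma(0) (1 - phi_1^2) = c_0 + phi_1 c_1, so
  gamma(0) = c_0 / (1 - phi_1^2) = 4 / (1 - (-0.442)^2) = 4 / 0.804636 = 4.971192.
  gamma(1) = phi_1 gamma(0) = (-0.442)(4.971192) = -2.197267.
Therefore gamma(1) = -2.1973 (to 4 decimal places).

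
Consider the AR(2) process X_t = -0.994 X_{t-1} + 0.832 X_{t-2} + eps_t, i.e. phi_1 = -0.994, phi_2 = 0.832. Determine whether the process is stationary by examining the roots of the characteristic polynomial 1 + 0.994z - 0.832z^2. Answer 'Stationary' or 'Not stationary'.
\text{Not stationary}

The AR(p) characteristic polynomial is P(z) = 1 + 0.994z - 0.832z^2.
Stationarity requires all roots to lie outside the unit circle, i.e. |z| > 1 for every root.
Set 1 + (0.994) z + (-0.832) z^2 = 0, i.e. a z^2 + b z + c = 0 with a = -0.832, b = 0.994, c = 1.
Discriminant D = b^2 - 4ac = (0.994)^2 - 4*(-0.832)*1 = 0.988036 - (-3.328) = 4.316036.
D >= 0, so the roots are real: z = (-b +/- sqrt(D)) / (2a) = (-0.994 +/- 2.077507) / (-1.664).
  z_1 = (-0.994 + 2.077507) / (-1.664) = -0.6511,   |z_1| = 0.6511.
  z_2 = (-0.994 - 2.077507) / (-1.664) = 1.8459,   |z_2| = 1.8459.
Moduli of all roots: 0.6511, 1.8459.
All moduli strictly greater than 1? No.
Verdict: Not stationary.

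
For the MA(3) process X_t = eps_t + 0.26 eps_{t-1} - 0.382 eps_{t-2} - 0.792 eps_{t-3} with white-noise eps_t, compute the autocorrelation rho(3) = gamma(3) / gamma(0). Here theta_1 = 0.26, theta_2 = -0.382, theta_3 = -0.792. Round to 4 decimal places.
\rho(3) = -0.4303

For an MA(q) process with theta_0 = 1, the autocovariance is
  gamma(k) = sigma^2 * sum_{i=0..q-k} theta_i * theta_{i+k},
and rho(k) = gamma(k) / gamma(0). Sigma^2 cancels.
  numerator   = (1)*(-0.792) = -0.792.
  denominator = (1)^2 + (0.26)^2 + (-0.382)^2 + (-0.792)^2 = 1.840788.
  rho(3) = -0.792 / 1.840788 = -0.4303.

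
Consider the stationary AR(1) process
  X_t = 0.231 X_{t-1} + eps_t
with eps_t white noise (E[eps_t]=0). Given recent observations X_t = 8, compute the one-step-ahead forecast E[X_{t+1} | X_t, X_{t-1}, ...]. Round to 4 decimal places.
E[X_{t+1} \mid \mathcal F_t] = 1.8480

For an AR(p) model X_t = c + sum_i phi_i X_{t-i} + eps_t, the
one-step-ahead conditional mean is
  E[X_{t+1} | X_t, ...] = c + sum_i phi_i X_{t+1-i}.
Substitute known values:
  E[X_{t+1} | ...] = (0.231) * (8)
                   = 1.8480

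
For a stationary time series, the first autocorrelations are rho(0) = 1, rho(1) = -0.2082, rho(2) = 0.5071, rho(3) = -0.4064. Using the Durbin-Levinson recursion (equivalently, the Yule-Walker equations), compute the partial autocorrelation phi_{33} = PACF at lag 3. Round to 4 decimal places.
\phi_{33} = -0.3431

The PACF at lag k is phi_{kk}, the last component of the solution
to the Yule-Walker system G_k phi = r_k where
  (G_k)_{ij} = rho(|i - j|), (r_k)_i = rho(i), i,j = 1..k.
Equivalently, Durbin-Levinson gives phi_{kk} iteratively:
  phi_{11} = rho(1)
  phi_{kk} = [rho(k) - sum_{j=1..k-1} phi_{k-1,j} rho(k-j)]
            / [1 - sum_{j=1..k-1} phi_{k-1,j} rho(j)],
  phi_{k,j} = phi_{k-1,j} - phi_{kk} phi_{k-1,k-j},  j = 1..k-1.
Step k = 1:
  phi_11 = rho(1) = -0.2082.
Step k = 2:
  phi_22 = [rho(2) - phi_11 rho(1)] / [1 - phi_11 rho(1)] = [0.5071 - (-0.2082)(-0.2082)] / [1 - (-0.2082)(-0.2082)]
         = 0.46375276 / 0.95665276 = 0.484766.
  Update: phi_21 = phi_11 - phi_22 phi_11 = -0.2082 - (0.484766)(-0.2082) = -0.107272.
Step k = 3:
  phi_33 = [rho(3) - phi_21 rho(2) - phi_22 rho(1)] / [1 - phi_21 rho(1) - phi_22 rho(2)]
    numerator   = -0.4064 - (-0.107272)(0.5071) - (0.484766)(-0.2082) = -0.25107423
    denominator = 1 - (-0.107272)(-0.2082) - (0.484766)(0.5071) = 0.73184118
  phi_33 = -0.25107423 / 0.73184118 = -0.3431.
Therefore phi_{33} = -0.3431.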